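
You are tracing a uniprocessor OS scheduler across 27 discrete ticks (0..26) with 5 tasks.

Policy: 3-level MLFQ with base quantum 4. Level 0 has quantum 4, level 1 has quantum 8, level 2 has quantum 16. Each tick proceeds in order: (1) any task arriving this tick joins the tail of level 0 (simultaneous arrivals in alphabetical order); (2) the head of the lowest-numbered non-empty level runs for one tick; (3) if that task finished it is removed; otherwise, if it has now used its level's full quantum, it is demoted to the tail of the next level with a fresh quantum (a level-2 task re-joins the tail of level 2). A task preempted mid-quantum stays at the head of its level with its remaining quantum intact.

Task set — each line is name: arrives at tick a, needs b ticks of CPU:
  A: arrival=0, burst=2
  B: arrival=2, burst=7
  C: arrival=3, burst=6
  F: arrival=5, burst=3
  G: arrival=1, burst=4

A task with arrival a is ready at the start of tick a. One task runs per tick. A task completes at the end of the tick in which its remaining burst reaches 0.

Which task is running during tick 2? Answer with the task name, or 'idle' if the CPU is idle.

t=0: L0/L1/L2 = A/-/- → run A
t=1: L0/L1/L2 = AG/-/- → run A
t=2: L0/L1/L2 = GB/-/- → run G
t=3: L0/L1/L2 = GBC/-/- → run G
t=4: L0/L1/L2 = GBC/-/- → run G
t=5: L0/L1/L2 = GBCF/-/- → run G
t=6: L0/L1/L2 = BCF/-/- → run B
t=7: L0/L1/L2 = BCF/-/- → run B
t=8: L0/L1/L2 = BCF/-/- → run B
t=9: L0/L1/L2 = BCF/-/- → run B
t=10: L0/L1/L2 = CF/B/- → run C
t=11: L0/L1/L2 = CF/B/- → run C
t=12: L0/L1/L2 = CF/B/- → run C
t=13: L0/L1/L2 = CF/B/- → run C
t=14: L0/L1/L2 = F/BC/- → run F
t=15: L0/L1/L2 = F/BC/- → run F
t=16: L0/L1/L2 = F/BC/- → run F
t=17: L0/L1/L2 = -/BC/- → run B
t=18: L0/L1/L2 = -/BC/- → run B
t=19: L0/L1/L2 = -/BC/- → run B
t=20: L0/L1/L2 = -/C/- → run C
t=21: L0/L1/L2 = -/C/- → run C
t=22: (idle)
t=23: (idle)
t=24: (idle)
t=25: (idle)
t=26: (idle)

running at tick 2 = G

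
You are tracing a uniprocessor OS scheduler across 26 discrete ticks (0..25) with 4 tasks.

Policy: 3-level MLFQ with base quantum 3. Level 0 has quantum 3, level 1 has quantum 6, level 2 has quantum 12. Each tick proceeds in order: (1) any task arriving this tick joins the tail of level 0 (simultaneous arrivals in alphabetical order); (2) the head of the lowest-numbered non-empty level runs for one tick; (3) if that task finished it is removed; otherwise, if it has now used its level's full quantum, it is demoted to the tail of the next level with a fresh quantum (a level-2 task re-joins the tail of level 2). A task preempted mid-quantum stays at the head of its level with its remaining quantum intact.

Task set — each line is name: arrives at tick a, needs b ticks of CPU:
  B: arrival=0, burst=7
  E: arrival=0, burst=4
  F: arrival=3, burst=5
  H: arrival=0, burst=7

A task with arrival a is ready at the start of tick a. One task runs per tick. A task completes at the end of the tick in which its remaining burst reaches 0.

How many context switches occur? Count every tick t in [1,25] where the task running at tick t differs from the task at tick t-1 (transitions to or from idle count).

context switches = 8

t=0: L0/L1/L2 = BEH/-/- → run B
t=1: L0/L1/L2 = BEH/-/- → run B
t=2: L0/L1/L2 = BEH/-/- → run B
t=3: L0/L1/L2 = EHF/B/- → run E
t=4: L0/L1/L2 = EHF/B/- → run E
t=5: L0/L1/L2 = EHF/B/- → run E
t=6: L0/L1/L2 = HF/BE/- → run H
t=7: L0/L1/L2 = HF/BE/- → run H
t=8: L0/L1/L2 = HF/BE/- → run H
t=9: L0/L1/L2 = F/BEH/- → run F
t=10: L0/L1/L2 = F/BEH/- → run F
t=11: L0/L1/L2 = F/BEH/- → run F
t=12: L0/L1/L2 = -/BEHF/- → run B
t=13: L0/L1/L2 = -/BEHF/- → run B
t=14: L0/L1/L2 = -/BEHF/- → run B
t=15: L0/L1/L2 = -/BEHF/- → run B
t=16: L0/L1/L2 = -/EHF/- → run E
t=17: L0/L1/L2 = -/HF/- → run H
t=18: L0/L1/L2 = -/HF/- → run H
t=19: L0/L1/L2 = -/HF/- → run H
t=20: L0/L1/L2 = -/HF/- → run H
t=21: L0/L1/L2 = -/F/- → run F
t=22: L0/L1/L2 = -/F/- → run F
t=23: (idle)
t=24: (idle)
t=25: (idle)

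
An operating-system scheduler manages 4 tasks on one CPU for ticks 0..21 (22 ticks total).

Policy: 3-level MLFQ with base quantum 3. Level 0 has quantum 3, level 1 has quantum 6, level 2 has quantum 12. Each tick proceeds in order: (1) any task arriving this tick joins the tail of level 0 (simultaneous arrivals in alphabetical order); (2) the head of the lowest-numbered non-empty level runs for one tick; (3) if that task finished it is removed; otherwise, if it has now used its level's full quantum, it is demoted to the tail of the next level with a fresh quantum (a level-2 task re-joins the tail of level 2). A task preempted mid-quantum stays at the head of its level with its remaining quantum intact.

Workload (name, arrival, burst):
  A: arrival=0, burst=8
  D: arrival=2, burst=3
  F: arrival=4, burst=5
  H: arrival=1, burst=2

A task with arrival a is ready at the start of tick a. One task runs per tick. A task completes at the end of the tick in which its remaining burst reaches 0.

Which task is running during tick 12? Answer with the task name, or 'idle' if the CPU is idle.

running at tick 12 = A

t=0: L0/L1/L2 = A/-/- → run A
t=1: L0/L1/L2 = AH/-/- → run A
t=2: L0/L1/L2 = AHD/-/- → run A
t=3: L0/L1/L2 = HD/A/- → run H
t=4: L0/L1/L2 = HDF/A/- → run H
t=5: L0/L1/L2 = DF/A/- → run D
t=6: L0/L1/L2 = DF/A/- → run D
t=7: L0/L1/L2 = DF/A/- → run D
t=8: L0/L1/L2 = F/A/- → run F
t=9: L0/L1/L2 = F/A/- → run F
t=10: L0/L1/L2 = F/A/- → run F
t=11: L0/L1/L2 = -/AF/- → run A
t=12: L0/L1/L2 = -/AF/- → run A
t=13: L0/L1/L2 = -/AF/- → run A
t=14: L0/L1/L2 = -/AF/- → run A
t=15: L0/L1/L2 = -/AF/- → run A
t=16: L0/L1/L2 = -/F/- → run F
t=17: L0/L1/L2 = -/F/- → run F
t=18: (idle)
t=19: (idle)
t=20: (idle)
t=21: (idle)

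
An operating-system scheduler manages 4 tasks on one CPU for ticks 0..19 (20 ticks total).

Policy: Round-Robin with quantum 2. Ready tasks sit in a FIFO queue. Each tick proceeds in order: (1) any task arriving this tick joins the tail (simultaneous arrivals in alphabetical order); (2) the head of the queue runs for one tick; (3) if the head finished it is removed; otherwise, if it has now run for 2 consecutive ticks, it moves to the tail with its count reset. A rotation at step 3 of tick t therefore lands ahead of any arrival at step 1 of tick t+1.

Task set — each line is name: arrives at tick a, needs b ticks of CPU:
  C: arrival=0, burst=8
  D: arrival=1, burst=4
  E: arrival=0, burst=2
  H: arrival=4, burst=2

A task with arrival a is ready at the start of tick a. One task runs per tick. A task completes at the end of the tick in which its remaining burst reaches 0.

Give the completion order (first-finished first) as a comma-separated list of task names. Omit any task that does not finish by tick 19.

completion order = E, H, D, C

t=0: queue=[C,E] q_used=0 → run C
t=1: queue=[C,E,D] q_used=1 → run C
t=2: queue=[E,D,C] q_used=0 → run E
t=3: queue=[E,D,C] q_used=1 → run E
t=4: queue=[D,C,H] q_used=0 → run D
t=5: queue=[D,C,H] q_used=1 → run D
t=6: queue=[C,H,D] q_used=0 → run C
t=7: queue=[C,H,D] q_used=1 → run C
t=8: queue=[H,D,C] q_used=0 → run H
t=9: queue=[H,D,C] q_used=1 → run H
t=10: queue=[D,C] q_used=0 → run D
t=11: queue=[D,C] q_used=1 → run D
t=12: queue=[C] q_used=0 → run C
t=13: queue=[C] q_used=1 → run C
t=14: queue=[C] q_used=0 → run C
t=15: queue=[C] q_used=1 → run C
t=16: (idle)
t=17: (idle)
t=18: (idle)
t=19: (idle)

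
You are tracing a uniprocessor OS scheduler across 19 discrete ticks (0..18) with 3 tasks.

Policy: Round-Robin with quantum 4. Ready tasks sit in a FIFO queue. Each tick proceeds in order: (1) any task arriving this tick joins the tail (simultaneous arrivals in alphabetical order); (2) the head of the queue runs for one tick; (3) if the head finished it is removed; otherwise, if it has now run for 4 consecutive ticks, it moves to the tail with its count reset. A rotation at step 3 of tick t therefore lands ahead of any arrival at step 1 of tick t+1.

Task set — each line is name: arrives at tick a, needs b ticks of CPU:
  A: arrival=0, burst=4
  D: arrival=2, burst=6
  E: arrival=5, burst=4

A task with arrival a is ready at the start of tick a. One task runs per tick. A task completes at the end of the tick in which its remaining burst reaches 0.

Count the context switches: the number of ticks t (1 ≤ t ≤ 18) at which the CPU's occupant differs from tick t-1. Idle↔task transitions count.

t=0: queue=[A] q_used=0 → run A
t=1: queue=[A] q_used=1 → run A
t=2: queue=[A,D] q_used=2 → run A
t=3: queue=[A,D] q_used=3 → run A
t=4: queue=[D] q_used=0 → run D
t=5: queue=[D,E] q_used=1 → run D
t=6: queue=[D,E] q_used=2 → run D
t=7: queue=[D,E] q_used=3 → run D
t=8: queue=[E,D] q_used=0 → run E
t=9: queue=[E,D] q_used=1 → run E
t=10: queue=[E,D] q_used=2 → run E
t=11: queue=[E,D] q_used=3 → run E
t=12: queue=[D] q_used=0 → run D
t=13: queue=[D] q_used=1 → run D
t=14: (idle)
t=15: (idle)
t=16: (idle)
t=17: (idle)
t=18: (idle)

context switches = 4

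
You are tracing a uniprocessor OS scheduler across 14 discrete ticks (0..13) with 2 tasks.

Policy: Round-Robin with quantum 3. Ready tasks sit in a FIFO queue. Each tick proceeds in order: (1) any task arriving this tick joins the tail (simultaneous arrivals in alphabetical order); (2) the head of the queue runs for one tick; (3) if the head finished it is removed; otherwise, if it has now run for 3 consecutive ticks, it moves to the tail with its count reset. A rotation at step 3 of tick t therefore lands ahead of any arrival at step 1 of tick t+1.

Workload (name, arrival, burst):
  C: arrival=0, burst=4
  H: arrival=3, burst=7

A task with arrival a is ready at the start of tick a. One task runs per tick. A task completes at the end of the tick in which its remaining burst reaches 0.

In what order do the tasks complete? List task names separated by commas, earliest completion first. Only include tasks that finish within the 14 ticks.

completion order = C, H

t=0: queue=[C] q_used=0 → run C
t=1: queue=[C] q_used=1 → run C
t=2: queue=[C] q_used=2 → run C
t=3: queue=[C,H] q_used=0 → run C
t=4: queue=[H] q_used=0 → run H
t=5: queue=[H] q_used=1 → run H
t=6: queue=[H] q_used=2 → run H
t=7: queue=[H] q_used=0 → run H
t=8: queue=[H] q_used=1 → run H
t=9: queue=[H] q_used=2 → run H
t=10: queue=[H] q_used=0 → run H
t=11: (idle)
t=12: (idle)
t=13: (idle)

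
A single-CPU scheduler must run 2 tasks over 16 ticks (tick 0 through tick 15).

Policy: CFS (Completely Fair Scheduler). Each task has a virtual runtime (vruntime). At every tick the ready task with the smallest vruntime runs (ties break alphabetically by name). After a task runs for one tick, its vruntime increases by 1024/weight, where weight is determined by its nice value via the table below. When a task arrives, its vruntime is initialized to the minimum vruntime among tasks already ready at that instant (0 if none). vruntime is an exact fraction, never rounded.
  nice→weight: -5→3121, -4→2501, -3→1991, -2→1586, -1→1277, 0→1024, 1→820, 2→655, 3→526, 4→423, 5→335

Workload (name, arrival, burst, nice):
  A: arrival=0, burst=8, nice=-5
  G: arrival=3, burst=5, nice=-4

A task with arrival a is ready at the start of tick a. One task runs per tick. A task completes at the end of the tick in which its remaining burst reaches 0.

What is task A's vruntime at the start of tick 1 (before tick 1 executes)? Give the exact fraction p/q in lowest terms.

t=0: vr[A=0] → run A
t=1: vr[A=1024/3121] → run A
t=2: vr[A=2048/3121] → run A
t=3: vr[A=3072/3121 G=3072/3121] → run A
t=4: vr[A=4096/3121 G=3072/3121] → run G
t=5: vr[A=4096/3121 G=10878976/7805621] → run A
t=6: vr[A=5120/3121 G=10878976/7805621] → run G
t=7: vr[A=5120/3121 G=14074880/7805621] → run A
t=8: vr[A=6144/3121 G=14074880/7805621] → run G
t=9: vr[A=6144/3121 G=17270784/7805621] → run A
t=10: vr[A=7168/3121 G=17270784/7805621] → run G
t=11: vr[A=7168/3121 G=20466688/7805621] → run A
t=12: vr[G=20466688/7805621] → run G
t=13: (idle)
t=14: (idle)
t=15: (idle)

vruntime(A, start of tick 1) = 1024/3121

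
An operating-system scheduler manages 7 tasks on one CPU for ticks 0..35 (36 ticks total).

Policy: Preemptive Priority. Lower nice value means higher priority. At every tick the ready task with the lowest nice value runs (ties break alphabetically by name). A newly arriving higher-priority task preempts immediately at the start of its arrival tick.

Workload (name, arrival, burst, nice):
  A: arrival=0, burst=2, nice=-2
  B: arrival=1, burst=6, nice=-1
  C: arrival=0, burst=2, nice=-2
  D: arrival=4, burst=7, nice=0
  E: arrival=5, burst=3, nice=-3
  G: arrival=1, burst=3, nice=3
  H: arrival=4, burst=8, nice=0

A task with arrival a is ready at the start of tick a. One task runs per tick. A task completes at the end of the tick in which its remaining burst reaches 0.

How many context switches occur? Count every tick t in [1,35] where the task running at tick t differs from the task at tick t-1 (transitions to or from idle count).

context switches = 8

t=0: ready={A,C} → run A
t=1: ready={A,B,C,G} → run A
t=2: ready={B,C,G} → run C
t=3: ready={B,C,G} → run C
t=4: ready={B,D,G,H} → run B
t=5: ready={B,D,E,G,H} → run E
t=6: ready={B,D,E,G,H} → run E
t=7: ready={B,D,E,G,H} → run E
t=8: ready={B,D,G,H} → run B
t=9: ready={B,D,G,H} → run B
t=10: ready={B,D,G,H} → run B
t=11: ready={B,D,G,H} → run B
t=12: ready={B,D,G,H} → run B
t=13: ready={D,G,H} → run D
t=14: ready={D,G,H} → run D
t=15: ready={D,G,H} → run D
t=16: ready={D,G,H} → run D
t=17: ready={D,G,H} → run D
t=18: ready={D,G,H} → run D
t=19: ready={D,G,H} → run D
t=20: ready={G,H} → run H
t=21: ready={G,H} → run H
t=22: ready={G,H} → run H
t=23: ready={G,H} → run H
t=24: ready={G,H} → run H
t=25: ready={G,H} → run H
t=26: ready={G,H} → run H
t=27: ready={G,H} → run H
t=28: ready={G} → run G
t=29: ready={G} → run G
t=30: ready={G} → run G
t=31: (idle)
t=32: (idle)
t=33: (idle)
t=34: (idle)
t=35: (idle)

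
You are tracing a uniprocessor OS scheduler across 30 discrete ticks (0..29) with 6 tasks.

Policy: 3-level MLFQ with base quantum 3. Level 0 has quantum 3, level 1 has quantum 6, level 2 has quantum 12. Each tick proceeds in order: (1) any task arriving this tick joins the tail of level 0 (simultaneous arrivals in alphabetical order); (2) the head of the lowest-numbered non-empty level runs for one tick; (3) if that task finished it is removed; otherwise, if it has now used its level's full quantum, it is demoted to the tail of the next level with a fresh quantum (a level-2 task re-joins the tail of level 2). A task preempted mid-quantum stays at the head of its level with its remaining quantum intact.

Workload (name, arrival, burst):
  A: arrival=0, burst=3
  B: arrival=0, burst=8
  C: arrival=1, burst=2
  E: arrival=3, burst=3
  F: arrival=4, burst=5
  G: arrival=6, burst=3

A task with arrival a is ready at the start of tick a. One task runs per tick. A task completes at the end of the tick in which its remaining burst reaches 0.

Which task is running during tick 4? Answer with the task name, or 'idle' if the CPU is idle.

running at tick 4 = B

t=0: L0/L1/L2 = AB/-/- → run A
t=1: L0/L1/L2 = ABC/-/- → run A
t=2: L0/L1/L2 = ABC/-/- → run A
t=3: L0/L1/L2 = BCE/-/- → run B
t=4: L0/L1/L2 = BCEF/-/- → run B
t=5: L0/L1/L2 = BCEF/-/- → run B
t=6: L0/L1/L2 = CEFG/B/- → run C
t=7: L0/L1/L2 = CEFG/B/- → run C
t=8: L0/L1/L2 = EFG/B/- → run E
t=9: L0/L1/L2 = EFG/B/- → run E
t=10: L0/L1/L2 = EFG/B/- → run E
t=11: L0/L1/L2 = FG/B/- → run F
t=12: L0/L1/L2 = FG/B/- → run F
t=13: L0/L1/L2 = FG/B/- → run F
t=14: L0/L1/L2 = G/BF/- → run G
t=15: L0/L1/L2 = G/BF/- → run G
t=16: L0/L1/L2 = G/BF/- → run G
t=17: L0/L1/L2 = -/BF/- → run B
t=18: L0/L1/L2 = -/BF/- → run B
t=19: L0/L1/L2 = -/BF/- → run B
t=20: L0/L1/L2 = -/BF/- → run B
t=21: L0/L1/L2 = -/BF/- → run B
t=22: L0/L1/L2 = -/F/- → run F
t=23: L0/L1/L2 = -/F/- → run F
t=24: (idle)
t=25: (idle)
t=26: (idle)
t=27: (idle)
t=28: (idle)
t=29: (idle)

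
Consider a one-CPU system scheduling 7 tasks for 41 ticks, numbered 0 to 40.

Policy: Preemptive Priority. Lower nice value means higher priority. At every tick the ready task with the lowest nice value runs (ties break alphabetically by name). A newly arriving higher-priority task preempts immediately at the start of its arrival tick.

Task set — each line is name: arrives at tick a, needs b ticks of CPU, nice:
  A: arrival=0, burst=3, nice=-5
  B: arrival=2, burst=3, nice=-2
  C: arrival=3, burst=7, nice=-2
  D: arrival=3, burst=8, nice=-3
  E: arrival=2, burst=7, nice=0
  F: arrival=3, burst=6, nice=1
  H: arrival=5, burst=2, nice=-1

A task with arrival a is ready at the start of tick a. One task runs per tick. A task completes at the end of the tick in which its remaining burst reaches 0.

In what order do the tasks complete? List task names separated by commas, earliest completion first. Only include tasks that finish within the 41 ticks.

t=0: ready={A} → run A
t=1: ready={A} → run A
t=2: ready={A,B,E} → run A
t=3: ready={B,C,D,E,F} → run D
t=4: ready={B,C,D,E,F} → run D
t=5: ready={B,C,D,E,F,H} → run D
t=6: ready={B,C,D,E,F,H} → run D
t=7: ready={B,C,D,E,F,H} → run D
t=8: ready={B,C,D,E,F,H} → run D
t=9: ready={B,C,D,E,F,H} → run D
t=10: ready={B,C,D,E,F,H} → run D
t=11: ready={B,C,E,F,H} → run B
t=12: ready={B,C,E,F,H} → run B
t=13: ready={B,C,E,F,H} → run B
t=14: ready={C,E,F,H} → run C
t=15: ready={C,E,F,H} → run C
t=16: ready={C,E,F,H} → run C
t=17: ready={C,E,F,H} → run C
t=18: ready={C,E,F,H} → run C
t=19: ready={C,E,F,H} → run C
t=20: ready={C,E,F,H} → run C
t=21: ready={E,F,H} → run H
t=22: ready={E,F,H} → run H
t=23: ready={E,F} → run E
t=24: ready={E,F} → run E
t=25: ready={E,F} → run E
t=26: ready={E,F} → run E
t=27: ready={E,F} → run E
t=28: ready={E,F} → run E
t=29: ready={E,F} → run E
t=30: ready={F} → run F
t=31: ready={F} → run F
t=32: ready={F} → run F
t=33: ready={F} → run F
t=34: ready={F} → run F
t=35: ready={F} → run F
t=36: (idle)
t=37: (idle)
t=38: (idle)
t=39: (idle)
t=40: (idle)

completion order = A, D, B, C, H, E, F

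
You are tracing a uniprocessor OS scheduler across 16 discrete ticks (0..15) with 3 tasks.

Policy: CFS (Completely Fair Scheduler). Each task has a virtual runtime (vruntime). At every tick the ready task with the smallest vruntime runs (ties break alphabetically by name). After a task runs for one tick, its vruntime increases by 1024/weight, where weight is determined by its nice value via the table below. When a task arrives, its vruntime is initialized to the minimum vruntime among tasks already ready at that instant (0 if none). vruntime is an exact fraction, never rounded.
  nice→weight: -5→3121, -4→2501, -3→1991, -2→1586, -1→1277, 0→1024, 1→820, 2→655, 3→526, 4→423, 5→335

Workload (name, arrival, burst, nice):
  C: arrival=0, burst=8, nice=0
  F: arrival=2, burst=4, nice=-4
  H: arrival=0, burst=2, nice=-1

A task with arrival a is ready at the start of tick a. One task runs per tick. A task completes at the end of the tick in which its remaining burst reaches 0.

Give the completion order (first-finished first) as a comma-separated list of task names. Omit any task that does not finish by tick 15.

t=0: vr[C=0 H=0] → run C
t=1: vr[C=1 H=0] → run H
t=2: vr[C=1 F=1024/1277 H=1024/1277] → run F
t=3: vr[C=1 F=3868672/3193777 H=1024/1277] → run H
t=4: vr[C=1 F=3868672/3193777] → run C
t=5: vr[C=2 F=3868672/3193777] → run F
t=6: vr[C=2 F=5176320/3193777] → run F
t=7: vr[C=2 F=6483968/3193777] → run C
t=8: vr[C=3 F=6483968/3193777] → run F
t=9: vr[C=3] → run C
t=10: vr[C=4] → run C
t=11: vr[C=5] → run C
t=12: vr[C=6] → run C
t=13: vr[C=7] → run C
t=14: (idle)
t=15: (idle)

completion order = H, F, C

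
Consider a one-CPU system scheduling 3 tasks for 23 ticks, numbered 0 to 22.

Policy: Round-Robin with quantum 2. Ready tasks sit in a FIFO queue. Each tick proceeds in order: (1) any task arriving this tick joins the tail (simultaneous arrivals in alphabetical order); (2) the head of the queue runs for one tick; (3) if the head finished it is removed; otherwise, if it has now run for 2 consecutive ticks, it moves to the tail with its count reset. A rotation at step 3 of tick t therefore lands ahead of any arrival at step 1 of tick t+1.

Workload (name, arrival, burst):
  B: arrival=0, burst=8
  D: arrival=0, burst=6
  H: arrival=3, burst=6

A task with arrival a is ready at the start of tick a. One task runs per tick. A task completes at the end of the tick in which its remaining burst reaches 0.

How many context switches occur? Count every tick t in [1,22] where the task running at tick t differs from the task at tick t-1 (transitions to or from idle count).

t=0: queue=[B,D] q_used=0 → run B
t=1: queue=[B,D] q_used=1 → run B
t=2: queue=[D,B] q_used=0 → run D
t=3: queue=[D,B,H] q_used=1 → run D
t=4: queue=[B,H,D] q_used=0 → run B
t=5: queue=[B,H,D] q_used=1 → run B
t=6: queue=[H,D,B] q_used=0 → run H
t=7: queue=[H,D,B] q_used=1 → run H
t=8: queue=[D,B,H] q_used=0 → run D
t=9: queue=[D,B,H] q_used=1 → run D
t=10: queue=[B,H,D] q_used=0 → run B
t=11: queue=[B,H,D] q_used=1 → run B
t=12: queue=[H,D,B] q_used=0 → run H
t=13: queue=[H,D,B] q_used=1 → run H
t=14: queue=[D,B,H] q_used=0 → run D
t=15: queue=[D,B,H] q_used=1 → run D
t=16: queue=[B,H] q_used=0 → run B
t=17: queue=[B,H] q_used=1 → run B
t=18: queue=[H] q_used=0 → run H
t=19: queue=[H] q_used=1 → run H
t=20: (idle)
t=21: (idle)
t=22: (idle)

context switches = 10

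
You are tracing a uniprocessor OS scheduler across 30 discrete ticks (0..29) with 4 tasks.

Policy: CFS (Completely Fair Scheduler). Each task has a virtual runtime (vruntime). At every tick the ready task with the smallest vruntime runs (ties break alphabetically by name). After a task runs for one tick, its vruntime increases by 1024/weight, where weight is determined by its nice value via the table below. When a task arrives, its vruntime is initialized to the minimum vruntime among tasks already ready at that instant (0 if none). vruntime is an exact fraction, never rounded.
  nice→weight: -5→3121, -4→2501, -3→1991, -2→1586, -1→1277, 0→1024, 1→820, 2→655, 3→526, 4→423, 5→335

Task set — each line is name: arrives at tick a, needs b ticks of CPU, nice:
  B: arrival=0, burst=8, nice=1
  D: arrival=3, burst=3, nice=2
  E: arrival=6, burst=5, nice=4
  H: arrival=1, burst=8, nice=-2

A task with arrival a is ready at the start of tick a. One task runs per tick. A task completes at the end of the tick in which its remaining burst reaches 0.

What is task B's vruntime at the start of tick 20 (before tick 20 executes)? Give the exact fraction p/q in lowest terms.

t=0: vr[B=0] → run B
t=1: vr[B=256/205 H=256/205] → run B
t=2: vr[B=512/205 H=256/205] → run H
t=3: vr[B=512/205 D=307968/162565 H=307968/162565] → run D
t=4: vr[B=512/205 D=14727424/4259203 H=307968/162565] → run H
t=5: vr[B=512/205 D=14727424/4259203 H=412928/162565] → run B
t=6: vr[B=768/205 D=14727424/4259203 E=412928/162565 H=412928/162565] → run E
t=7: vr[B=768/205 D=14727424/4259203 E=341135104/68764995 H=412928/162565] → run H
t=8: vr[B=768/205 D=14727424/4259203 E=341135104/68764995 H=517888/162565] → run H
t=9: vr[B=768/205 D=14727424/4259203 E=341135104/68764995 H=622848/162565] → run D
t=10: vr[B=768/205 D=106930432/21296015 E=341135104/68764995 H=622848/162565] → run B
t=11: vr[B=1024/205 D=106930432/21296015 E=341135104/68764995 H=622848/162565] → run H
t=12: vr[B=1024/205 D=106930432/21296015 E=341135104/68764995 H=727808/162565] → run H
t=13: vr[B=1024/205 D=106930432/21296015 E=341135104/68764995 H=832768/162565] → run E
t=14: vr[B=1024/205 D=106930432/21296015 E=507601664/68764995 H=832768/162565] → run B
t=15: vr[B=256/41 D=106930432/21296015 E=507601664/68764995 H=832768/162565] → run D
t=16: vr[B=256/41 E=507601664/68764995 H=832768/162565] → run H
t=17: vr[B=256/41 E=507601664/68764995 H=937728/162565] → run H
t=18: vr[B=256/41 E=507601664/68764995] → run B
t=19: vr[B=1536/205 E=507601664/68764995] → run E
t=20: vr[B=1536/205 E=224689408/22921665] → run B
t=21: vr[B=1792/205 E=224689408/22921665] → run B
t=22: vr[E=224689408/22921665] → run E
t=23: vr[E=840534784/68764995] → run E
t=24: (idle)
t=25: (idle)
t=26: (idle)
t=27: (idle)
t=28: (idle)
t=29: (idle)

vruntime(B, start of tick 20) = 1536/205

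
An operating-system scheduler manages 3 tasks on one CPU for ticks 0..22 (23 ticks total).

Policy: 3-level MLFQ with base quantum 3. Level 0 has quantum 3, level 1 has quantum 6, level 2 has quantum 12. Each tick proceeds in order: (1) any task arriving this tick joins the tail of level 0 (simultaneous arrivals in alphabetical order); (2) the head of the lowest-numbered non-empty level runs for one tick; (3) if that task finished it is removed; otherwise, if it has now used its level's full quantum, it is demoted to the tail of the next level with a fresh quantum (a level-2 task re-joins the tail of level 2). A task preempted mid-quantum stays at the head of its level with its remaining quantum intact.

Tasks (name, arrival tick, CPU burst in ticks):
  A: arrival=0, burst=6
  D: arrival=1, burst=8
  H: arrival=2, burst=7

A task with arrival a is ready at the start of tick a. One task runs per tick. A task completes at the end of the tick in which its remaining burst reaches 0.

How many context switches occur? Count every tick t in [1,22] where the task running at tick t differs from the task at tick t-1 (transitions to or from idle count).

t=0: L0/L1/L2 = A/-/- → run A
t=1: L0/L1/L2 = AD/-/- → run A
t=2: L0/L1/L2 = ADH/-/- → run A
t=3: L0/L1/L2 = DH/A/- → run D
t=4: L0/L1/L2 = DH/A/- → run D
t=5: L0/L1/L2 = DH/A/- → run D
t=6: L0/L1/L2 = H/AD/- → run H
t=7: L0/L1/L2 = H/AD/- → run H
t=8: L0/L1/L2 = H/AD/- → run H
t=9: L0/L1/L2 = -/ADH/- → run A
t=10: L0/L1/L2 = -/ADH/- → run A
t=11: L0/L1/L2 = -/ADH/- → run A
t=12: L0/L1/L2 = -/DH/- → run D
t=13: L0/L1/L2 = -/DH/- → run D
t=14: L0/L1/L2 = -/DH/- → run D
t=15: L0/L1/L2 = -/DH/- → run D
t=16: L0/L1/L2 = -/DH/- → run D
t=17: L0/L1/L2 = -/H/- → run H
t=18: L0/L1/L2 = -/H/- → run H
t=19: L0/L1/L2 = -/H/- → run H
t=20: L0/L1/L2 = -/H/- → run H
t=21: (idle)
t=22: (idle)

context switches = 6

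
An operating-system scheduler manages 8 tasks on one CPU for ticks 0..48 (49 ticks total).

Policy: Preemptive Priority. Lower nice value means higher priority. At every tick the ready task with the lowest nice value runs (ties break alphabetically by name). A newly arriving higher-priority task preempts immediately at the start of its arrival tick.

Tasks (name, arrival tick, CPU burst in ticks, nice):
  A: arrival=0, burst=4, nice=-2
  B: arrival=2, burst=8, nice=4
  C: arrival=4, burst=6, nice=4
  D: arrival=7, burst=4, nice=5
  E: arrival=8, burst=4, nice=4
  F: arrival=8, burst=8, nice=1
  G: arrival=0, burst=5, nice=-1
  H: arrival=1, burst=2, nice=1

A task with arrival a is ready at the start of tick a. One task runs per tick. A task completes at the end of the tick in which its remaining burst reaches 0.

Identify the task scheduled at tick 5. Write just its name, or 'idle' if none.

running at tick 5 = G

t=0: ready={A,G} → run A
t=1: ready={A,G,H} → run A
t=2: ready={A,B,G,H} → run A
t=3: ready={A,B,G,H} → run A
t=4: ready={B,C,G,H} → run G
t=5: ready={B,C,G,H} → run G
t=6: ready={B,C,G,H} → run G
t=7: ready={B,C,D,G,H} → run G
t=8: ready={B,C,D,E,F,G,H} → run G
t=9: ready={B,C,D,E,F,H} → run F
t=10: ready={B,C,D,E,F,H} → run F
t=11: ready={B,C,D,E,F,H} → run F
t=12: ready={B,C,D,E,F,H} → run F
t=13: ready={B,C,D,E,F,H} → run F
t=14: ready={B,C,D,E,F,H} → run F
t=15: ready={B,C,D,E,F,H} → run F
t=16: ready={B,C,D,E,F,H} → run F
t=17: ready={B,C,D,E,H} → run H
t=18: ready={B,C,D,E,H} → run H
t=19: ready={B,C,D,E} → run B
t=20: ready={B,C,D,E} → run B
t=21: ready={B,C,D,E} → run B
t=22: ready={B,C,D,E} → run B
t=23: ready={B,C,D,E} → run B
t=24: ready={B,C,D,E} → run B
t=25: ready={B,C,D,E} → run B
t=26: ready={B,C,D,E} → run B
t=27: ready={C,D,E} → run C
t=28: ready={C,D,E} → run C
t=29: ready={C,D,E} → run C
t=30: ready={C,D,E} → run C
t=31: ready={C,D,E} → run C
t=32: ready={C,D,E} → run C
t=33: ready={D,E} → run E
t=34: ready={D,E} → run E
t=35: ready={D,E} → run E
t=36: ready={D,E} → run E
t=37: ready={D} → run D
t=38: ready={D} → run D
t=39: ready={D} → run D
t=40: ready={D} → run D
t=41: (idle)
t=42: (idle)
t=43: (idle)
t=44: (idle)
t=45: (idle)
t=46: (idle)
t=47: (idle)
t=48: (idle)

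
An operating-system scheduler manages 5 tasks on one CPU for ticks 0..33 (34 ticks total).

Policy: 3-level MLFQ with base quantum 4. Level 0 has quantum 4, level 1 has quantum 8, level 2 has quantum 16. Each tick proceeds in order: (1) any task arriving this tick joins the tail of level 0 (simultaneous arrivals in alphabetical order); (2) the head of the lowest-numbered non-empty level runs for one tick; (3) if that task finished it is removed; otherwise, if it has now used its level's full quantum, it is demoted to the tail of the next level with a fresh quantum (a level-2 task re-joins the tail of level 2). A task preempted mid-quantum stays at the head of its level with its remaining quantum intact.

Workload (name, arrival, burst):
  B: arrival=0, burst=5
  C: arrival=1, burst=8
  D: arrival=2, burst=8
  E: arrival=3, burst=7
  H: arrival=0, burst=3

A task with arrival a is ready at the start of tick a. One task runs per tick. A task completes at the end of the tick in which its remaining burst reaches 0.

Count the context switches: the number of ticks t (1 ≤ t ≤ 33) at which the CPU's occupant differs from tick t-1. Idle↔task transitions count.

context switches = 9

t=0: L0/L1/L2 = BH/-/- → run B
t=1: L0/L1/L2 = BHC/-/- → run B
t=2: L0/L1/L2 = BHCD/-/- → run B
t=3: L0/L1/L2 = BHCDE/-/- → run B
t=4: L0/L1/L2 = HCDE/B/- → run H
t=5: L0/L1/L2 = HCDE/B/- → run H
t=6: L0/L1/L2 = HCDE/B/- → run H
t=7: L0/L1/L2 = CDE/B/- → run C
t=8: L0/L1/L2 = CDE/B/- → run C
t=9: L0/L1/L2 = CDE/B/- → run C
t=10: L0/L1/L2 = CDE/B/- → run C
t=11: L0/L1/L2 = DE/BC/- → run D
t=12: L0/L1/L2 = DE/BC/- → run D
t=13: L0/L1/L2 = DE/BC/- → run D
t=14: L0/L1/L2 = DE/BC/- → run D
t=15: L0/L1/L2 = E/BCD/- → run E
t=16: L0/L1/L2 = E/BCD/- → run E
t=17: L0/L1/L2 = E/BCD/- → run E
t=18: L0/L1/L2 = E/BCD/- → run E
t=19: L0/L1/L2 = -/BCDE/- → run B
t=20: L0/L1/L2 = -/CDE/- → run C
t=21: L0/L1/L2 = -/CDE/- → run C
t=22: L0/L1/L2 = -/CDE/- → run C
t=23: L0/L1/L2 = -/CDE/- → run C
t=24: L0/L1/L2 = -/DE/- → run D
t=25: L0/L1/L2 = -/DE/- → run D
t=26: L0/L1/L2 = -/DE/- → run D
t=27: L0/L1/L2 = -/DE/- → run D
t=28: L0/L1/L2 = -/E/- → run E
t=29: L0/L1/L2 = -/E/- → run E
t=30: L0/L1/L2 = -/E/- → run E
t=31: (idle)
t=32: (idle)
t=33: (idle)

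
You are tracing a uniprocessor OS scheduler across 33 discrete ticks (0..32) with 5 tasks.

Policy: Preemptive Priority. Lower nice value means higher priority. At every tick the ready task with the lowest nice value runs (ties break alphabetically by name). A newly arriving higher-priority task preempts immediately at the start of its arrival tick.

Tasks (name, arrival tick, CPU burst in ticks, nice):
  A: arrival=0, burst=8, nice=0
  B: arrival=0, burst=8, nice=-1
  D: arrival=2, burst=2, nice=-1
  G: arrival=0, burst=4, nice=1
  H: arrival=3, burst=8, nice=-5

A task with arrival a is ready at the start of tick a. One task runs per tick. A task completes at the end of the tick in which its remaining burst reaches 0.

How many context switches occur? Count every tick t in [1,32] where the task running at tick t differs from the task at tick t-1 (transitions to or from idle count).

t=0: ready={A,B,G} → run B
t=1: ready={A,B,G} → run B
t=2: ready={A,B,D,G} → run B
t=3: ready={A,B,D,G,H} → run H
t=4: ready={A,B,D,G,H} → run H
t=5: ready={A,B,D,G,H} → run H
t=6: ready={A,B,D,G,H} → run H
t=7: ready={A,B,D,G,H} → run H
t=8: ready={A,B,D,G,H} → run H
t=9: ready={A,B,D,G,H} → run H
t=10: ready={A,B,D,G,H} → run H
t=11: ready={A,B,D,G} → run B
t=12: ready={A,B,D,G} → run B
t=13: ready={A,B,D,G} → run B
t=14: ready={A,B,D,G} → run B
t=15: ready={A,B,D,G} → run B
t=16: ready={A,D,G} → run D
t=17: ready={A,D,G} → run D
t=18: ready={A,G} → run A
t=19: ready={A,G} → run A
t=20: ready={A,G} → run A
t=21: ready={A,G} → run A
t=22: ready={A,G} → run A
t=23: ready={A,G} → run A
t=24: ready={A,G} → run A
t=25: ready={A,G} → run A
t=26: ready={G} → run G
t=27: ready={G} → run G
t=28: ready={G} → run G
t=29: ready={G} → run G
t=30: (idle)
t=31: (idle)
t=32: (idle)

context switches = 6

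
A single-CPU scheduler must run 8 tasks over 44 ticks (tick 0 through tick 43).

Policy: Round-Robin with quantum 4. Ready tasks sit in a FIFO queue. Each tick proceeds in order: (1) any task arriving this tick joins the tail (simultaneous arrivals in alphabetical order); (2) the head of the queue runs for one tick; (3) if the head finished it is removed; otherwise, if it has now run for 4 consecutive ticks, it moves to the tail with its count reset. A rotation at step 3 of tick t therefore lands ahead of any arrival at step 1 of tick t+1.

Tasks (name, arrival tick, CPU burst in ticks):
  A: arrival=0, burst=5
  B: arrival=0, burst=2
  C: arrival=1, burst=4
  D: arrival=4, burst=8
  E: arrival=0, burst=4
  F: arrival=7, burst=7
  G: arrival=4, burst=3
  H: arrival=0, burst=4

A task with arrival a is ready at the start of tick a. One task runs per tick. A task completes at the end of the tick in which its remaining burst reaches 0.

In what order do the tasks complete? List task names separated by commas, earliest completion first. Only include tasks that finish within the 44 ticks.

t=0: queue=[A,B,E,H] q_used=0 → run A
t=1: queue=[A,B,E,H,C] q_used=1 → run A
t=2: queue=[A,B,E,H,C] q_used=2 → run A
t=3: queue=[A,B,E,H,C] q_used=3 → run A
t=4: queue=[B,E,H,C,A,D,G] q_used=0 → run B
t=5: queue=[B,E,H,C,A,D,G] q_used=1 → run B
t=6: queue=[E,H,C,A,D,G] q_used=0 → run E
t=7: queue=[E,H,C,A,D,G,F] q_used=1 → run E
t=8: queue=[E,H,C,A,D,G,F] q_used=2 → run E
t=9: queue=[E,H,C,A,D,G,F] q_used=3 → run E
t=10: queue=[H,C,A,D,G,F] q_used=0 → run H
t=11: queue=[H,C,A,D,G,F] q_used=1 → run H
t=12: queue=[H,C,A,D,G,F] q_used=2 → run H
t=13: queue=[H,C,A,D,G,F] q_used=3 → run H
t=14: queue=[C,A,D,G,F] q_used=0 → run C
t=15: queue=[C,A,D,G,F] q_used=1 → run C
t=16: queue=[C,A,D,G,F] q_used=2 → run C
t=17: queue=[C,A,D,G,F] q_used=3 → run C
t=18: queue=[A,D,G,F] q_used=0 → run A
t=19: queue=[D,G,F] q_used=0 → run D
t=20: queue=[D,G,F] q_used=1 → run D
t=21: queue=[D,G,F] q_used=2 → run D
t=22: queue=[D,G,F] q_used=3 → run D
t=23: queue=[G,F,D] q_used=0 → run G
t=24: queue=[G,F,D] q_used=1 → run G
t=25: queue=[G,F,D] q_used=2 → run G
t=26: queue=[F,D] q_used=0 → run F
t=27: queue=[F,D] q_used=1 → run F
t=28: queue=[F,D] q_used=2 → run F
t=29: queue=[F,D] q_used=3 → run F
t=30: queue=[D,F] q_used=0 → run D
t=31: queue=[D,F] q_used=1 → run D
t=32: queue=[D,F] q_used=2 → run D
t=33: queue=[D,F] q_used=3 → run D
t=34: queue=[F] q_used=0 → run F
t=35: queue=[F] q_used=1 → run F
t=36: queue=[F] q_used=2 → run F
t=37: (idle)
t=38: (idle)
t=39: (idle)
t=40: (idle)
t=41: (idle)
t=42: (idle)
t=43: (idle)

completion order = B, E, H, C, A, G, D, F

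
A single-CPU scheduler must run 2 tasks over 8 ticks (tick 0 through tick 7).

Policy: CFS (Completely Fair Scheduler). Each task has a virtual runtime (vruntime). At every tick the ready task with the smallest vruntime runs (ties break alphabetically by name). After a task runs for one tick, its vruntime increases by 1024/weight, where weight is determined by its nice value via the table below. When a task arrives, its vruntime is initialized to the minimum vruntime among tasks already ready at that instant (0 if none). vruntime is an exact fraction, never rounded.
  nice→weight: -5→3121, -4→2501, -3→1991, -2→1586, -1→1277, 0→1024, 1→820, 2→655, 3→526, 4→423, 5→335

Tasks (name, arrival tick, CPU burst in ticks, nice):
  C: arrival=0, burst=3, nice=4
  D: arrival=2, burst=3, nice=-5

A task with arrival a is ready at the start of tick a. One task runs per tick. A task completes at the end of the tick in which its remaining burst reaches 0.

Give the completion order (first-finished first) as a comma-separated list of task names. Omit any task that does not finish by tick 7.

completion order = C, D

t=0: vr[C=0] → run C
t=1: vr[C=1024/423] → run C
t=2: vr[C=2048/423 D=2048/423] → run C
t=3: vr[D=2048/423] → run D
t=4: vr[D=6824960/1320183] → run D
t=5: vr[D=7258112/1320183] → run D
t=6: (idle)
t=7: (idle)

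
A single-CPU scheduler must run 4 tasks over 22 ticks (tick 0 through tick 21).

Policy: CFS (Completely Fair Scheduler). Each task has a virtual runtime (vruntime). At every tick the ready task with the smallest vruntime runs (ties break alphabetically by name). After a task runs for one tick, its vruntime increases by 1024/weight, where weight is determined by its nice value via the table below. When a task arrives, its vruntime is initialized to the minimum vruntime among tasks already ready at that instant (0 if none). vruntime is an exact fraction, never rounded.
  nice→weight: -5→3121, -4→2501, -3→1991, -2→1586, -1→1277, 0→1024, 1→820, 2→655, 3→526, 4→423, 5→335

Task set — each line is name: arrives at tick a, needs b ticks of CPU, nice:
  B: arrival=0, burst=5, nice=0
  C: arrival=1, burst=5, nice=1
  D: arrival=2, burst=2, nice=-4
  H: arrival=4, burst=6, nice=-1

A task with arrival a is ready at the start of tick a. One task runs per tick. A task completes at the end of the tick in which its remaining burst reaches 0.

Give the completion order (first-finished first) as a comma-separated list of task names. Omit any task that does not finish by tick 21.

completion order = D, B, H, C

t=0: vr[B=0] → run B
t=1: vr[B=1 C=1] → run B
t=2: vr[B=2 C=1 D=1] → run C
t=3: vr[B=2 C=461/205 D=1] → run D
t=4: vr[B=2 C=461/205 D=3525/2501 H=3525/2501] → run D
t=5: vr[B=2 C=461/205 H=3525/2501] → run H
t=6: vr[B=2 C=461/205 H=7062449/3193777] → run B
t=7: vr[B=3 C=461/205 H=7062449/3193777] → run H
t=8: vr[B=3 C=461/205 H=9623473/3193777] → run C
t=9: vr[B=3 C=717/205 H=9623473/3193777] → run B
t=10: vr[B=4 C=717/205 H=9623473/3193777] → run H
t=11: vr[B=4 C=717/205 H=12184497/3193777] → run C
t=12: vr[B=4 C=973/205 H=12184497/3193777] → run H
t=13: vr[B=4 C=973/205 H=14745521/3193777] → run B
t=14: vr[C=973/205 H=14745521/3193777] → run H
t=15: vr[C=973/205 H=17306545/3193777] → run C
t=16: vr[C=1229/205 H=17306545/3193777] → run H
t=17: vr[C=1229/205] → run C
t=18: (idle)
t=19: (idle)
t=20: (idle)
t=21: (idle)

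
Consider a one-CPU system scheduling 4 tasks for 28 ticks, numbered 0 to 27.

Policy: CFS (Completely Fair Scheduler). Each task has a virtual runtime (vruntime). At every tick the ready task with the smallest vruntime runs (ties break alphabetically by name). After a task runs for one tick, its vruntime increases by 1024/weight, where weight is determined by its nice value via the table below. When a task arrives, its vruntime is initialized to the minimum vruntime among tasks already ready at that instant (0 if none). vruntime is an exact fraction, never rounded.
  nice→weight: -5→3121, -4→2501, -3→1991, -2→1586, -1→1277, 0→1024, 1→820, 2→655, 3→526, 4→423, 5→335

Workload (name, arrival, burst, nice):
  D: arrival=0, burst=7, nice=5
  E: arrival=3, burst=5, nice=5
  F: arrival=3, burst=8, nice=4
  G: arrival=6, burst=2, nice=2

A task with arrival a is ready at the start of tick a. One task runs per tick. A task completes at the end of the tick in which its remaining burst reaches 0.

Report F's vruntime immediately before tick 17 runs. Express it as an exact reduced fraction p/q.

t=0: vr[D=0] → run D
t=1: vr[D=1024/335] → run D
t=2: vr[D=2048/335] → run D
t=3: vr[D=3072/335 E=3072/335 F=3072/335] → run D
t=4: vr[D=4096/335 E=3072/335 F=3072/335] → run E
t=5: vr[D=4096/335 E=4096/335 F=3072/335] → run F
t=6: vr[D=4096/335 E=4096/335 F=1642496/141705 G=1642496/141705] → run F
t=7: vr[D=4096/335 E=4096/335 F=1985536/141705 G=1642496/141705] → run G
t=8: vr[D=4096/335 E=4096/335 F=1985536/141705 G=48837632/3712671] → run D
t=9: vr[D=1024/67 E=4096/335 F=1985536/141705 G=48837632/3712671] → run E
t=10: vr[D=1024/67 E=1024/67 F=1985536/141705 G=48837632/3712671] → run G
t=11: vr[D=1024/67 E=1024/67 F=1985536/141705] → run F
t=12: vr[D=1024/67 E=1024/67 F=776192/47235] → run D
t=13: vr[D=6144/335 E=1024/67 F=776192/47235] → run E
t=14: vr[D=6144/335 E=6144/335 F=776192/47235] → run F
t=15: vr[D=6144/335 E=6144/335 F=2671616/141705] → run D
t=16: vr[E=6144/335 F=2671616/141705] → run E
t=17: vr[E=7168/335 F=2671616/141705] → run F
t=18: vr[E=7168/335 F=3014656/141705] → run F
t=19: vr[E=7168/335 F=1119232/47235] → run E
t=20: vr[F=1119232/47235] → run F
t=21: vr[F=3700736/141705] → run F
t=22: (idle)
t=23: (idle)
t=24: (idle)
t=25: (idle)
t=26: (idle)
t=27: (idle)

vruntime(F, start of tick 17) = 2671616/141705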